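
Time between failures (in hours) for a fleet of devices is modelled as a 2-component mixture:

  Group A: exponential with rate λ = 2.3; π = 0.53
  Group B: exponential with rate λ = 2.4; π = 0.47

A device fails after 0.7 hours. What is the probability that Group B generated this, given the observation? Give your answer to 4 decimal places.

By Bayes' theorem, P(k | x) = π_k f_k(x) / Σ_j π_j f_j(x).
Exponential densities:
  p_A = 0.459742
  p_B = 0.447298
Unnormalised posteriors:
  π_A·p_A = 0.53 × 0.459742 = 0.243663
  π_B·p_B = 0.47 × 0.447298 = 0.21023
Marginal: 0.243663 + 0.21023 = 0.453893
So the posterior for Group B is 0.21023 / 0.453893 ≈ 0.4632.

0.4632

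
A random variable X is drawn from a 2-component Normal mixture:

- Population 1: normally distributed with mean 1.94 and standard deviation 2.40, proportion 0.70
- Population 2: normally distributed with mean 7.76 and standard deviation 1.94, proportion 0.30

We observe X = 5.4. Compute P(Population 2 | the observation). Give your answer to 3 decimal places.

By Bayes' theorem, P(k | x) = w_k f_k(x) / Σ_j w_j f_j(x).
Component likelihoods at x = 5.4:
  L_1 = (1/(2.40·√(2π)))·exp(−(5.4−1.94)²/(2·2.40²)) = 0.166226·exp(-1.03920) = 0.0588003
  L_2 = (1/(1.94·√(2π)))·exp(−(5.4−7.76)²/(2·1.94²)) = 0.205640·exp(-0.73993) = 0.0981208
Weight by the priors:
  w_1·L_1 = 0.70 × 0.0588003 = 0.0411602
  w_2·L_2 = 0.30 × 0.0981208 = 0.0294362
Evidence: 0.0411602 + 0.0294362 = 0.0705964
P(Population 2 | the observation) ≈ 0.417

0.417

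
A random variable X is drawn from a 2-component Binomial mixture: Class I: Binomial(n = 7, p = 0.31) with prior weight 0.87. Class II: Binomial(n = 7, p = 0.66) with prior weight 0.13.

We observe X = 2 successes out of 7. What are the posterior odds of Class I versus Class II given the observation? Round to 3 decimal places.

50.823

Posterior odds = (π_i f_i(x)) / (π_j f_j(x)); the normalising sum cancels.
Evaluate each component's likelihood at the observed value:
  p_I = 0.315637
  p_II = 0.0415625
Odds = (0.87/0.13) × (0.315637/0.0415625) = 6.69231 × 7.59428 ≈ 50.823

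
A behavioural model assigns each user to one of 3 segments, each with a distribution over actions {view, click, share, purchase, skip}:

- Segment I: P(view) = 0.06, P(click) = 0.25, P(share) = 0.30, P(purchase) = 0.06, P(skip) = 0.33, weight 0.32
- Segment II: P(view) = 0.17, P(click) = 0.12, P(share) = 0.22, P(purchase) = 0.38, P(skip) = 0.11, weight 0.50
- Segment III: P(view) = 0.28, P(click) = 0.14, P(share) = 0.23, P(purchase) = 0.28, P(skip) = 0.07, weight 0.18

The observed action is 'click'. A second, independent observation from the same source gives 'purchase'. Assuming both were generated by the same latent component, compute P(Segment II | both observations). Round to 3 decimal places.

0.658

P(component k | x) = π_k·f_k(x) / marginal(x), where marginal(x) = Σ_j π_j·f_j(x).
Since both observations come from the same component, the likelihood for component k is f_k(x₁)·f_k(x₂).
  p_I = [P(click | comp) = 0.25] × [0.06] = 0.015
  p_II = [P(click | comp) = 0.12] × [0.38] = 0.0456
  p_III = [P(click | comp) = 0.14] × [0.28] = 0.0392
Weight by the priors:
  π_I·p_I = 0.32 × 0.015 = 0.0048
  π_II·p_II = 0.50 × 0.0456 = 0.0228
  π_III·p_III = 0.18 × 0.0392 = 0.007056
Sum: 0.0048 + 0.0228 + 0.007056 = 0.034656
P(Segment II | x₁,x₂) = 0.0228 / 0.034656 ≈ 0.658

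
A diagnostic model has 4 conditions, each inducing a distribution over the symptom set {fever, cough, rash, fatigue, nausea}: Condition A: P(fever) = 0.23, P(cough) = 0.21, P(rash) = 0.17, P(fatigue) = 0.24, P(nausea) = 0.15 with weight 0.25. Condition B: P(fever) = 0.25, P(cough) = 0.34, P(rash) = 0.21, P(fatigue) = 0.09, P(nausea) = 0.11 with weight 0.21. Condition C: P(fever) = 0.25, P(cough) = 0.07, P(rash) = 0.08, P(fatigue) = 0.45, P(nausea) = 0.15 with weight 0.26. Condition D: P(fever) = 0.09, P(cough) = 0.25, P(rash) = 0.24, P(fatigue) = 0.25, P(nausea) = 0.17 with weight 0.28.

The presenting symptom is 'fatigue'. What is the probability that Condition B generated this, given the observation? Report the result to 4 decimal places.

0.0711

P(component k | x) = π_k·f_k(x) / marginal(x), where marginal(x) = Σ_j π_j·f_j(x).
Categorical probabilities:
  L_A = 0.24
  L_B = 0.09
  L_C = 0.45
  L_D = 0.25
Weight by the priors:
  π_A·L_A = 0.25 × 0.24 = 0.06
  π_B·L_B = 0.21 × 0.09 = 0.0189
  π_C·L_C = 0.26 × 0.45 = 0.117
  π_D·L_D = 0.28 × 0.25 = 0.07
Sum: 0.06 + 0.0189 + 0.117 + 0.07 = 0.2659
Responsibility of Condition B: 0.0189 / 0.2659 ≈ 0.0711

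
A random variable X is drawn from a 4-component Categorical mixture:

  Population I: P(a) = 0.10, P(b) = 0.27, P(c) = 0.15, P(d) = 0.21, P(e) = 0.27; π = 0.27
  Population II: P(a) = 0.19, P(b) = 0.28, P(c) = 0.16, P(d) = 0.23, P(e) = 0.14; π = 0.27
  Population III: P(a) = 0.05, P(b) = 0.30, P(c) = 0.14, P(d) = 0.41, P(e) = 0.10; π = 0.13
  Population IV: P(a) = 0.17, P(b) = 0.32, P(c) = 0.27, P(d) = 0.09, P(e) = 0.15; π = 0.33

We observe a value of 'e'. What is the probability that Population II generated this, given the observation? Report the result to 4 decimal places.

0.2182

The responsibility of component k is P(Z=k) f_k(x) divided by Σ_j P(Z=j) f_j(x).
Component likelihoods at x = 'e':
  p_I = 0.27
  p_II = 0.14
  p_III = 0.1
  p_IV = 0.15
Prior × likelihood for each component:
  P(Z=I)·p_I = 0.27 × 0.27 = 0.0729
  P(Z=II)·p_II = 0.27 × 0.14 = 0.0378
  P(Z=III)·p_III = 0.13 × 0.1 = 0.013
  P(Z=IV)·p_IV = 0.33 × 0.15 = 0.0495
Evidence: 0.0729 + 0.0378 + 0.013 + 0.0495 = 0.1732
Responsibility of Population II: 0.0378 / 0.1732 ≈ 0.2182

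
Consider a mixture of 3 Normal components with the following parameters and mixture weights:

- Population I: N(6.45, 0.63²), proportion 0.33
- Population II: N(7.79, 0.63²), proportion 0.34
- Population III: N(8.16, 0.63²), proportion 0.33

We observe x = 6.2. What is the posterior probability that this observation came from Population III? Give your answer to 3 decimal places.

Apply Bayes' rule: the posterior for each component is proportional to its prior times its likelihood at x.
Normal densities:
  f_I = 0.585296
  f_II = 0.0262075
  f_III = 0.00500955
Prior × likelihood for each component:
  π_I·f_I = 0.33 × 0.585296 = 0.193148
  π_II·f_II = 0.34 × 0.0262075 = 0.00891054
  π_III·f_III = 0.33 × 0.00500955 = 0.00165315
Marginal: 0.193148 + 0.00891054 + 0.00165315 = 0.203711
P(Population III | the observation) = 0.00165315 / 0.203711 ≈ 0.008

0.008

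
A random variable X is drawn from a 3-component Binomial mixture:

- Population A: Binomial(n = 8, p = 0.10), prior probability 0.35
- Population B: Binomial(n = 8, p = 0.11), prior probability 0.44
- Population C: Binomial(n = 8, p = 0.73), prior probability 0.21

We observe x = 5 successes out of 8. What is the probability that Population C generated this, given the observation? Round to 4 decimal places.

The responsibility of component k is π_k f_k(x) divided by Σ_j π_j f_j(x).
Binomial probabilities:
  L_A = C(8,5)·0.10^5·0.90^3 = 56·1e-05·0.729 = 0.00040824
  L_B = C(8,5)·0.11^5·0.89^3 = 56·1.61051e-05·0.704969 = 0.000635801
  L_C = C(8,5)·0.73^5·0.27^3 = 56·0.207307·0.019683 = 0.228504
Multiply by the mixture weights:
  π_A·L_A = 0.35 × 0.00040824 = 0.000142884
  π_B·L_B = 0.44 × 0.000635801 = 0.000279753
  π_C·L_C = 0.21 × 0.228504 = 0.0479858
Marginal: 0.000142884 + 0.000279753 + 0.0479858 = 0.0484085
Responsibility of Population C: 0.0479858 / 0.0484085 ≈ 0.9913

0.9913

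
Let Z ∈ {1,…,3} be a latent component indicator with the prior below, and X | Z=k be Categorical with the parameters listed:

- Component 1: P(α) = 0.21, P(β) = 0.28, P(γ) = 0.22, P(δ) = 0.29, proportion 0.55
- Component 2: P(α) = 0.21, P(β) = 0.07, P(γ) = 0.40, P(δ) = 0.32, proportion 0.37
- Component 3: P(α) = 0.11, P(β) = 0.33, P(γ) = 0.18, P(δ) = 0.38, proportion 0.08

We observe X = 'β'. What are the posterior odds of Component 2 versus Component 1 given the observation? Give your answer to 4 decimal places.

0.1682

The posterior odds equal the prior odds times the likelihood ratio: (π_i/π_j)·(f_i(x)/f_j(x)).
Evaluate each component's likelihood at the observed value:
  p_1 = P(β | comp) = 0.28
  p_2 = P(β | comp) = 0.07
  p_3 = P(β | comp) = 0.33
Odds = (0.37/0.55) × (0.07/0.28) = 0.672727 × 0.25 ≈ 0.1682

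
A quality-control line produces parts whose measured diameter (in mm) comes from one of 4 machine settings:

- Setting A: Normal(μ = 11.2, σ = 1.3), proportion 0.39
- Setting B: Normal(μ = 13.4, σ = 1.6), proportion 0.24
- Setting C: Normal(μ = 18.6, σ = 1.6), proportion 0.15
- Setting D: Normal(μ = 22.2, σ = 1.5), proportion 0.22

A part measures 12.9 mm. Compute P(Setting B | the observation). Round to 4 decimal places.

The responsibility of component k is P(Z=k) f_k(x) divided by Σ_j P(Z=j) f_j(x).
Evaluate each component's likelihood at the observed value:
  f_A = (1/(1.3·√(2π)))·exp(−(12.9−11.2)²/(2·1.3²)) = 0.306879·exp(-0.85503) = 0.130506
  f_B = (1/(1.6·√(2π)))·exp(−(12.9−13.4)²/(2·1.6²)) = 0.249339·exp(-0.04883) = 0.237457
  f_C = (1/(1.6·√(2π)))·exp(−(12.9−18.6)²/(2·1.6²)) = 0.249339·exp(-6.34570) = 0.000437408
  f_D = (1/(1.5·√(2π)))·exp(−(12.9−22.2)²/(2·1.5²)) = 0.265962·exp(-19.22000) = 1.19586e-09
Weight by the priors:
  P(Z=A)·f_A = 0.39 × 0.130506 = 0.0508975
  P(Z=B)·f_B = 0.24 × 0.237457 = 0.0569896
  P(Z=C)·f_C = 0.15 × 0.000437408 = 6.56111e-05
  P(Z=D)·f_D = 0.22 × 1.19586e-09 = 2.63088e-10
Normaliser: 0.0508975 + 0.0569896 + 6.56111e-05 + 2.63088e-10 = 0.107953
P(Setting B | x) ≈ 0.5279

0.5279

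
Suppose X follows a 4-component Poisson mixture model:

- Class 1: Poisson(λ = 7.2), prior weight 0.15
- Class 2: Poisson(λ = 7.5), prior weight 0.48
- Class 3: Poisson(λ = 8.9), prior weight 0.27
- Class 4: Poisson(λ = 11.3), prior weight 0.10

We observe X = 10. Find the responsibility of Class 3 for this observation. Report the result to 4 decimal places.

0.3297

Apply Bayes' rule: the posterior for each component is proportional to its prior times its likelihood at x.
Component likelihoods at x = 10:
  L_1 = e^(−7.2)·7.2^10/10! = 0.0770268
  L_2 = e^(−7.5)·7.5^10/10! = 0.0858304
  L_3 = e^(−8.9)·8.9^10/10! = 0.117197
  L_4 = e^(−11.3)·11.3^10/10! = 0.115743
Weight by the priors:
  π_1·L_1 = 0.15 × 0.0770268 = 0.011554
  π_2·L_2 = 0.48 × 0.0858304 = 0.0411986
  π_3·L_3 = 0.27 × 0.117197 = 0.0316432
  π_4·L_4 = 0.10 × 0.115743 = 0.0115743
Evidence: 0.011554 + 0.0411986 + 0.0316432 + 0.0115743 = 0.09597
P(Class 3 | 10) ≈ 0.3297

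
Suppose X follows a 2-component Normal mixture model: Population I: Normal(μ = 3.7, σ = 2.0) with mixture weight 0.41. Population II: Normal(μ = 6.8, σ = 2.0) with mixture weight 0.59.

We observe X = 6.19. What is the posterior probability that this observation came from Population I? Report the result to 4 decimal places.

P(component k | x) = π_k·f_k(x) / marginal(x), where marginal(x) = Σ_j π_j·f_j(x).
Normal densities:
  f_I = (1/(2.0·√(2π)))·exp(−(6.19−3.7)²/(2·2.0²)) = 0.199471·exp(-0.77501) = 0.091896
  f_II = (1/(2.0·√(2π)))·exp(−(6.19−6.8)²/(2·2.0²)) = 0.199471·exp(-0.04651) = 0.190406
Prior × likelihood for each component:
  π_I·f_I = 0.41 × 0.091896 = 0.0376773
  π_II·f_II = 0.59 × 0.190406 = 0.112339
Denominator: 0.0376773 + 0.112339 = 0.150017
P(Population I | the observation) ≈ 0.2512

0.2512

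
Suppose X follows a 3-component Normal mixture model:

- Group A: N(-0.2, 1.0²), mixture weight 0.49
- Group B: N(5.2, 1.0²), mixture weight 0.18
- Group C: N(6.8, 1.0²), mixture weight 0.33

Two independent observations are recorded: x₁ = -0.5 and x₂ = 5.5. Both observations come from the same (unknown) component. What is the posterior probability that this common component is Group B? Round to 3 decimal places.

By Bayes' theorem, P(k | x) = P(Z=k) f_k(x) / Σ_j P(Z=j) f_j(x).
Since both observations come from the same component, the likelihood for component k is f_k(x₁)·f_k(x₂).
  p_A = [(1/(1.0·√(2π)))·exp(−(-0.5−-0.2)²/(2·1.0²)) = 0.398942·exp(-0.04500) = 0.381388] × [3.51396e-08] = 1.34018e-08
  p_B = [(1/(1.0·√(2π)))·exp(−(-0.5−5.2)²/(2·1.0²)) = 0.398942·exp(-16.24500) = 3.51396e-08] × [0.381388] = 1.34018e-08
  p_C = [(1/(1.0·√(2π)))·exp(−(-0.5−6.8)²/(2·1.0²)) = 0.398942·exp(-26.64500) = 1.06938e-12] × [0.171369] = 1.83259e-13
Multiply by the mixture weights:
  P(Z=A)·p_A = 0.49 × 1.34018e-08 = 6.56688e-09
  P(Z=B)·p_B = 0.18 × 1.34018e-08 = 2.41232e-09
  P(Z=C)·p_C = 0.33 × 1.83259e-13 = 6.04754e-14
Evidence: 6.56688e-09 + 2.41232e-09 + 6.04754e-14 = 8.97926e-09
Responsibility of Group B: 2.41232e-09 / 8.97926e-09 ≈ 0.269

0.269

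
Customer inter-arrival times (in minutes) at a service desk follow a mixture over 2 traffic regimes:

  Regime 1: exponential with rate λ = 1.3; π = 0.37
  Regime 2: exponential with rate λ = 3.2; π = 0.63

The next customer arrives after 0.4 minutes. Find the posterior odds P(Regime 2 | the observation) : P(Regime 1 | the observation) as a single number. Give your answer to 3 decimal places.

Only the two components matter; the odds are (w_i f_i(x)) / (w_j f_j(x)).
Exponential densities:
  p_1 = 1.3·e^(−1.3·0.4) = 1.3·e^(−0.5200) = 0.772877
  p_2 = 3.2·e^(−3.2·0.4) = 3.2·e^(−1.2800) = 0.889719
Odds = (0.63/0.37) × (0.889719/0.772877) = 1.7027 × 1.15118 ≈ 1.960

1.960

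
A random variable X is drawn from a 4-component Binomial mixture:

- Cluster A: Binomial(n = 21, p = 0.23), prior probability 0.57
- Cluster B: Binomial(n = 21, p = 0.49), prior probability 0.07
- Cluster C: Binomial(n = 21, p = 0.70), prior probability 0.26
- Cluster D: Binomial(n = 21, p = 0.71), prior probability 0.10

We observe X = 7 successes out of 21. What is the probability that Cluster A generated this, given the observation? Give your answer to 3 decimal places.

Apply Bayes' rule: the posterior for each component is proportional to its prior times its likelihood at x.
Component likelihoods at x = 7 successes out of 21:
  p_A = 0.101969
  p_B = 0.0635126
  p_C = 0.000458025
  p_D = 0.000314692
Prior × likelihood for each component:
  π_A·p_A = 0.57 × 0.101969 = 0.0581226
  π_B·p_B = 0.07 × 0.0635126 = 0.00444588
  π_C·p_C = 0.26 × 0.000458025 = 0.000119086
  π_D·p_D = 0.10 × 0.000314692 = 3.14692e-05
Evidence: 0.0581226 + 0.00444588 + 0.000119086 + 3.14692e-05 = 0.062719
P(Cluster A | 7 successes out of 21) = 0.0581226 / 0.062719 ≈ 0.927

0.927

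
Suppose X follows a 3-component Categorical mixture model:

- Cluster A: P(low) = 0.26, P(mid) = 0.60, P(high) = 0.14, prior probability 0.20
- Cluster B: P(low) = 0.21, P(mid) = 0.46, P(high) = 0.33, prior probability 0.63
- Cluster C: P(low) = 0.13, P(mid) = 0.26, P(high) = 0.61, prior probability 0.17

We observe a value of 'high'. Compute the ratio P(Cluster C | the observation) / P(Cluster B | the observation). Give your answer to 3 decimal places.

0.499

The posterior odds equal the prior odds times the likelihood ratio: (w_i/w_j)·(f_i(x)/f_j(x)).
Evaluate each component's likelihood at the observed value:
  L_A = P(high | comp) = 0.14
  L_B = P(high | comp) = 0.33
  L_C = P(high | comp) = 0.61
Odds = (0.17/0.63) × (0.61/0.33) = 0.269841 × 1.84848 ≈ 0.499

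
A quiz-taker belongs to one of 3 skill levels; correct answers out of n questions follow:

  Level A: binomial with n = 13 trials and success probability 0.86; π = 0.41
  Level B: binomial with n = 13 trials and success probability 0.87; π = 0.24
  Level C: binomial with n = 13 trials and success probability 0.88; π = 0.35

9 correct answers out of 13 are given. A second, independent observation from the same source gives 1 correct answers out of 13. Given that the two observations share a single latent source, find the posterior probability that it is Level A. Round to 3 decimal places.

By Bayes' theorem, P(k | x) = P(Z=k) f_k(x) / Σ_j P(Z=j) f_j(x).
Since both observations come from the same component, the likelihood for component k is f_k(x₁)·f_k(x₂).
  L_A = [C(13,9)·0.86^9·0.14^4 = 715·0.257327·0.00038416 = 0.0706813] × [6.33838e-10] = 4.48005e-11
  L_B = [C(13,9)·0.87^9·0.13^4 = 715·0.285544·0.00028561 = 0.0583113] × [2.63501e-10] = 1.53651e-11
  L_C = [C(13,9)·0.88^9·0.12^4 = 715·0.316478·0.00020736 = 0.0469218] × [1.02e-10] = 4.78604e-12
Unnormalised posteriors:
  P(Z=A)·L_A = 0.41 × 4.48005e-11 = 1.83682e-11
  P(Z=B)·L_B = 0.24 × 1.53651e-11 = 3.68763e-12
  P(Z=C)·L_C = 0.35 × 4.78604e-12 = 1.67511e-12
Normaliser: 1.83682e-11 + 3.68763e-12 + 1.67511e-12 = 2.37309e-11
Responsibility of Level A: 1.83682e-11 / 2.37309e-11 ≈ 0.774

0.774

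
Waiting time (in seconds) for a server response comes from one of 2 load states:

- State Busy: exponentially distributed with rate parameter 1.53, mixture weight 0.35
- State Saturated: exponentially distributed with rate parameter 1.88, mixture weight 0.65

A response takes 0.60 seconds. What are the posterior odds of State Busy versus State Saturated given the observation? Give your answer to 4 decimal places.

Posterior odds = (w_i f_i(x)) / (w_j f_j(x)); the normalising sum cancels.
Evaluate each component's likelihood at the observed value:
  p_Busy = 0.610955
  p_Saturated = 0.608518
Posterior odds = (w_Busy·p_Busy) / (w_Saturated·p_Saturated) = (0.35·0.610955) / (0.65·0.608518) = 0.213834 / 0.395537 ≈ 0.5406

0.5406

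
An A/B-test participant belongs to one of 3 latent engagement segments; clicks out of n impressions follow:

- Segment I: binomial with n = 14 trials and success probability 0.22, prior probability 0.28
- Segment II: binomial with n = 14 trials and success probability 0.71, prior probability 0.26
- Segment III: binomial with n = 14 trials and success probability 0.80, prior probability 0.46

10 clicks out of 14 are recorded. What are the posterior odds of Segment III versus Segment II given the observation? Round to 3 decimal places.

The posterior odds equal the prior odds times the likelihood ratio: (π_i/π_j)·(f_i(x)/f_j(x)).
Binomial probabilities:
  f_I = 9.841e-05
  f_II = 0.230467
  f_III = 0.17197
0.0791064 / 0.0599215 ≈ 1.320

1.320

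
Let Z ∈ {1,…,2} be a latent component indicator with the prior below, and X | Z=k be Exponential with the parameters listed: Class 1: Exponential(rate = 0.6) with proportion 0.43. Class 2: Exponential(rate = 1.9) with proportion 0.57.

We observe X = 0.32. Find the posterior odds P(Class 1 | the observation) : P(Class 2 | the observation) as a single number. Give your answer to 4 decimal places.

Only the two components matter; the odds are (w_i f_i(x)) / (w_j f_j(x)).
Evaluate each component's likelihood at the observed value:
  f_1 = 0.495184
  f_2 = 1.03443
Posterior odds = (w_1·f_1) / (w_2·f_2) = (0.43·0.495184) / (0.57·1.03443) = 0.212929 / 0.589627 ≈ 0.3611

0.3611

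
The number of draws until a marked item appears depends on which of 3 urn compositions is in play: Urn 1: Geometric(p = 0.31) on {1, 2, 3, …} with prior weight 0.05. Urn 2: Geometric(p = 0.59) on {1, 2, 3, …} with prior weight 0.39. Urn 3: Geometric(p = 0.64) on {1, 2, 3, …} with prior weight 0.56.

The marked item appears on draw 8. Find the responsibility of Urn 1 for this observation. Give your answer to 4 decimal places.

0.6129

Apply Bayes' rule: the posterior for each component is proportional to its prior times its likelihood at x.
Evaluate each component's likelihood at the observed value:
  p_1 = 0.31·(1−0.31)^7 = 0.31·0.0744635 = 0.0230837
  p_2 = 0.59·(1−0.59)^7 = 0.59·0.00194754 = 0.00114905
  p_3 = 0.64·(1−0.64)^7 = 0.64·0.000783642 = 0.000501531
Multiply by the mixture weights:
  π_1·p_1 = 0.05 × 0.0230837 = 0.00115418
  π_2·p_2 = 0.39 × 0.00114905 = 0.00044813
  π_3·p_3 = 0.56 × 0.000501531 = 0.000280857
Denominator: 0.00115418 + 0.00044813 + 0.000280857 = 0.00188317
P(Urn 1 | x) ≈ 0.6129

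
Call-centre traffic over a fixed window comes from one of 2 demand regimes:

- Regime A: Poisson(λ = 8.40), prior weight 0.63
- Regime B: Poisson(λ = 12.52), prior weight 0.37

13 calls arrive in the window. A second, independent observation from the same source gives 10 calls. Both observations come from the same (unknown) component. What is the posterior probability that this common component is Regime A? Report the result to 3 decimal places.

0.400

Apply Bayes' rule: the posterior for each component is proportional to its prior times its likelihood at x.
Since both observations come from the same component, the likelihood for component k is f_k(x₁)·f_k(x₂).
  p_A = [e^(−8.40)·8.40^13/13! = 0.0374349] × [0.108382] = 0.00405726
  p_B = [e^(−12.52)·12.52^13/13! = 0.108945] × [0.0952606] = 0.0103782
Weight by the priors:
  π_A·p_A = 0.63 × 0.00405726 = 0.00255607
  π_B·p_B = 0.37 × 0.0103782 = 0.00383994
Sum: 0.00255607 + 0.00383994 = 0.00639601
So the posterior for Regime A is 0.00255607 / 0.00639601 ≈ 0.400.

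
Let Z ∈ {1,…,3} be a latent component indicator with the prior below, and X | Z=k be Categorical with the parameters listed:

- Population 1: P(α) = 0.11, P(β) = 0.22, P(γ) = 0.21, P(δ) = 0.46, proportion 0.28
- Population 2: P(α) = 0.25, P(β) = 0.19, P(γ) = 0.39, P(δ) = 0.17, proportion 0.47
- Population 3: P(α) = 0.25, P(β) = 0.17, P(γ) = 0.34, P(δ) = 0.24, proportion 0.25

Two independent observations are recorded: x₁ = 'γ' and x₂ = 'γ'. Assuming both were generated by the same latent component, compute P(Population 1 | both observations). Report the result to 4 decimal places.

0.1095

The responsibility of component k is w_k f_k(x) divided by Σ_j w_j f_j(x).
Since both observations come from the same component, the likelihood for component k is f_k(x₁)·f_k(x₂).
  L_1 = [0.21] × [0.21] = 0.0441
  L_2 = [0.39] × [0.39] = 0.1521
  L_3 = [0.34] × [0.34] = 0.1156
Weight by the priors:
  w_1·L_1 = 0.28 × 0.0441 = 0.012348
  w_2·L_2 = 0.47 × 0.1521 = 0.071487
  w_3·L_3 = 0.25 × 0.1156 = 0.0289
Sum: 0.012348 + 0.071487 + 0.0289 = 0.112735
P(Population 1 | data) ≈ 0.1095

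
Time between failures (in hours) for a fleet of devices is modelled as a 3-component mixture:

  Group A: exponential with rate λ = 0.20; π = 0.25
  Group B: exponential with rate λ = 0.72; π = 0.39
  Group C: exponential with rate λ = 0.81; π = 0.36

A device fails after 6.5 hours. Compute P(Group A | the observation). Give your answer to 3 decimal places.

0.768

The responsibility of component k is π_k f_k(x) divided by Σ_j π_j f_j(x).
Component likelihoods at x = 6.5 hours:
  f_A = 0.0545064
  f_B = 0.00668089
  f_C = 0.00418721
Multiply by the mixture weights:
  π_A·f_A = 0.25 × 0.0545064 = 0.0136266
  π_B·f_B = 0.39 × 0.00668089 = 0.00260555
  π_C·f_C = 0.36 × 0.00418721 = 0.0015074
Denominator: 0.0136266 + 0.00260555 + 0.0015074 = 0.0177395
Responsibility of Group A: 0.0136266 / 0.0177395 ≈ 0.768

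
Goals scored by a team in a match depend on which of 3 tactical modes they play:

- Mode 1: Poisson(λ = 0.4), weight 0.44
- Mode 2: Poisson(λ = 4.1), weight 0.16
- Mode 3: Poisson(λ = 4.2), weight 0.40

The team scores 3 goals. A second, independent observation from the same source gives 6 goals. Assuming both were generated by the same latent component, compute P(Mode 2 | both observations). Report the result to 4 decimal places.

P(component k | x) = P(Z=k)·f_k(x) / marginal(x), where marginal(x) = Σ_j P(Z=j)·f_j(x).
Since both observations come from the same component, the likelihood for component k is f_k(x₁)·f_k(x₂).
  f_1 = [0.00715008] × [3.81338e-06] = 2.72659e-08
  f_2 = [0.190368] × [0.109336] = 0.020814
  f_3 = [0.185165] × [0.114321] = 0.0211683
Multiply by the mixture weights:
  P(Z=1)·f_1 = 0.44 × 2.72659e-08 = 1.1997e-08
  P(Z=2)·f_2 = 0.16 × 0.020814 = 0.00333025
  P(Z=3)·f_3 = 0.40 × 0.0211683 = 0.00846732
Evidence: 1.1997e-08 + 0.00333025 + 0.00846732 = 0.0117976
P(Mode 2 | data) ≈ 0.2823

0.2823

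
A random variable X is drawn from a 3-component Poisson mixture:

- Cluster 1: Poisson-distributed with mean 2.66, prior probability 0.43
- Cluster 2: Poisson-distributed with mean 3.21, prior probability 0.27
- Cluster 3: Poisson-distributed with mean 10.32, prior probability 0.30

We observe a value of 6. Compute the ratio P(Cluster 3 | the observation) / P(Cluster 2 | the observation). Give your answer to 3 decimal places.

1.002

The posterior odds equal the prior odds times the likelihood ratio: (π_i/π_j)·(f_i(x)/f_j(x)).
Evaluate each component's likelihood at the observed value:
  f_1 = e^(−2.66)·2.66^6/6! = 0.0344139
  f_2 = e^(−3.21)·3.21^6/6! = 0.0613214
  f_3 = e^(−10.32)·10.32^6/6! = 0.0553129
0.0165939 / 0.0165568 ≈ 1.002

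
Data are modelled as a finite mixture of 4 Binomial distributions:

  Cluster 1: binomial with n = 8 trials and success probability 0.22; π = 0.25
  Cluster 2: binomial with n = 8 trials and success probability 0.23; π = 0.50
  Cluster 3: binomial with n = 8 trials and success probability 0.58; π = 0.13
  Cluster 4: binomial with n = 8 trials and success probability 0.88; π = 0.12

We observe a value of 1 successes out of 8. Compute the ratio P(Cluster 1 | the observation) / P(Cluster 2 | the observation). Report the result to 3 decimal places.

The posterior odds equal the prior odds times the likelihood ratio: (π_i/π_j)·(f_i(x)/f_j(x)).
Evaluate each component's likelihood at the observed value:
  L_1 = 0.309154
  L_2 = 0.295293
  L_3 = 0.010697
  L_4 = 2.52256e-06
0.0772885 / 0.147646 ≈ 0.523

0.523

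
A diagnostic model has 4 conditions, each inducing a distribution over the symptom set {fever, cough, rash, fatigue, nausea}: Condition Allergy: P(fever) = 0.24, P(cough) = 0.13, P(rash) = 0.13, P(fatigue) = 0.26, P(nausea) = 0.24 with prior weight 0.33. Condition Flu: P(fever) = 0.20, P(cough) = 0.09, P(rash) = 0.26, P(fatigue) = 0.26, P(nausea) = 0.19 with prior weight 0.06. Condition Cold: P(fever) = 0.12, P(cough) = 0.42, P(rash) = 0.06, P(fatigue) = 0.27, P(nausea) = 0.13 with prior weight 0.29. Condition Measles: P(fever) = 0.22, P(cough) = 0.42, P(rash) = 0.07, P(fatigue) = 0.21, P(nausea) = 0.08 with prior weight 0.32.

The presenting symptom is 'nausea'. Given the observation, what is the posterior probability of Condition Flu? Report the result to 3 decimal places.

0.074

Posterior ∝ prior × likelihood, so P(k | x) ∝ w_k f_k(x); normalise over all components.
Categorical probabilities:
  p_Allergy = P(nausea | comp) = 0.24
  p_Flu = P(nausea | comp) = 0.19
  p_Cold = P(nausea | comp) = 0.13
  p_Measles = P(nausea | comp) = 0.08
Weight by the priors:
  w_Allergy·p_Allergy = 0.33 × 0.24 = 0.0792
  w_Flu·p_Flu = 0.06 × 0.19 = 0.0114
  w_Cold·p_Cold = 0.29 × 0.13 = 0.0377
  w_Measles·p_Measles = 0.32 × 0.08 = 0.0256
Sum: 0.0792 + 0.0114 + 0.0377 + 0.0256 = 0.1539
Responsibility of Condition Flu: 0.0114 / 0.1539 ≈ 0.074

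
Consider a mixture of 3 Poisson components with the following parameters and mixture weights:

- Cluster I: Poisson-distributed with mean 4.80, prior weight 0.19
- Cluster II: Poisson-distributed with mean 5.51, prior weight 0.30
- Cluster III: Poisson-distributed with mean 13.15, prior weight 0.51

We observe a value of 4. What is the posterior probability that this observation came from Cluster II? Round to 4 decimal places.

Apply Bayes' rule: the posterior for each component is proportional to its prior times its likelihood at x.
Poisson probabilities:
  f_I = e^(−4.80)·4.80^4/4! = 0.182029
  f_II = e^(−5.51)·5.51^4/4! = 0.155393
  f_III = e^(−13.15)·13.15^4/4! = 0.00242393
Unnormalised posteriors:
  w_I·f_I = 0.19 × 0.182029 = 0.0345855
  w_II·f_II = 0.30 × 0.155393 = 0.046618
  w_III·f_III = 0.51 × 0.00242393 = 0.0012362
Sum: 0.0345855 + 0.046618 + 0.0012362 = 0.0824397
So the posterior for Cluster II is 0.046618 / 0.0824397 ≈ 0.5655.

0.5655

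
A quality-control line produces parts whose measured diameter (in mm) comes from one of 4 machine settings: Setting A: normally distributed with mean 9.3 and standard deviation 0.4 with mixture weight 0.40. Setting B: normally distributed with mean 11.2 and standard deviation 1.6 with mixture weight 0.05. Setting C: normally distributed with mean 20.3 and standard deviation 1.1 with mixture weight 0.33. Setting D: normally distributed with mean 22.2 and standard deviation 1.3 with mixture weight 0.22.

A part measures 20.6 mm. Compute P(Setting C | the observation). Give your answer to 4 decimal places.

0.7846

P(component k | x) = π_k·f_k(x) / marginal(x), where marginal(x) = Σ_j π_j·f_j(x).
Evaluate each component's likelihood at the observed value:
  L_A = (1/(0.4·√(2π)))·exp(−(20.6−9.3)²/(2·0.4²)) = 0.997356·exp(-399.03125) = 5.03246e-174
  L_B = (1/(1.6·√(2π)))·exp(−(20.6−11.2)²/(2·1.6²)) = 0.249339·exp(-17.25781) = 7.97659e-09
  L_C = (1/(1.1·√(2π)))·exp(−(20.6−20.3)²/(2·1.1²)) = 0.362675·exp(-0.03719) = 0.349435
  L_D = (1/(1.3·√(2π)))·exp(−(20.6−22.2)²/(2·1.3²)) = 0.306879·exp(-0.75740) = 0.143891
Prior × likelihood for each component:
  π_A·L_A = 0.40 × 5.03246e-174 = 2.01298e-174
  π_B·L_B = 0.05 × 7.97659e-09 = 3.9883e-10
  π_C·L_C = 0.33 × 0.349435 = 0.115313
  π_D·L_D = 0.22 × 0.143891 = 0.031656
Sum: 2.01298e-174 + 3.9883e-10 + 0.115313 + 0.031656 = 0.146969
So the posterior for Setting C is 0.115313 / 0.146969 ≈ 0.7846.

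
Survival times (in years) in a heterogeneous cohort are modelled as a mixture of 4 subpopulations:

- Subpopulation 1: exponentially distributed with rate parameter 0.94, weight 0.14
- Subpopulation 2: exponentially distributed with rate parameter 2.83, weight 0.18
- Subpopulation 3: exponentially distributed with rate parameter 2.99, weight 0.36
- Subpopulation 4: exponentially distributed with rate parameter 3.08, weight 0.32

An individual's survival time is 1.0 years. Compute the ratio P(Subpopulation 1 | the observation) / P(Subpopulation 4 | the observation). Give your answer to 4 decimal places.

Posterior odds = (π_i f_i(x)) / (π_j f_j(x)); the normalising sum cancels.
Exponential densities:
  L_1 = 0.94·e^(−0.94·1.0) = 0.94·e^(−0.9400) = 0.36719
  L_2 = 2.83·e^(−2.83·1.0) = 2.83·e^(−2.8300) = 0.167006
  L_3 = 2.99·e^(−2.99·1.0) = 2.99·e^(−2.9900) = 0.150359
  L_4 = 3.08·e^(−3.08·1.0) = 3.08·e^(−3.0800) = 0.141555
0.0514066 / 0.0452974 ≈ 1.1349

1.1349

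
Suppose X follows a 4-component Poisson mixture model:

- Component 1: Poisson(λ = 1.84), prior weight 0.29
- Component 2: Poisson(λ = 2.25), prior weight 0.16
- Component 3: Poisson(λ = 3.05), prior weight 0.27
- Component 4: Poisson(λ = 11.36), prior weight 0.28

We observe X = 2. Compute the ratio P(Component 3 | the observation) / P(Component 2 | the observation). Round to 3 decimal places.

1.393

Since P(k|x) ∝ π_k f_k(x), the posterior odds are π_i f_i(x) / (π_j f_j(x)).
Evaluate each component's likelihood at the observed value:
  L_1 = e^(−1.84)·1.84^2/2! = 0.268846
  L_2 = e^(−2.25)·2.25^2/2! = 0.266792
  L_3 = e^(−3.05)·3.05^2/2! = 0.220278
  L_4 = e^(−11.36)·11.36^2/2! = 0.000751868
Odds = (0.27/0.16) × (0.220278/0.266792) = 1.6875 × 0.825656 ≈ 1.393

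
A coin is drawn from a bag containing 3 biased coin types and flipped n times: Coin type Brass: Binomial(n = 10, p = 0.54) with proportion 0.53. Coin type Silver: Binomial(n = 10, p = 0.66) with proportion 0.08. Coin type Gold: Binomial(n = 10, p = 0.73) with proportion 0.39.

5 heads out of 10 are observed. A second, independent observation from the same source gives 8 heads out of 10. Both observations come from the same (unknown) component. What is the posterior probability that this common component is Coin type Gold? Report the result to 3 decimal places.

0.416

The responsibility of component k is w_k f_k(x) divided by Σ_j w_j f_j(x).
Since both observations come from the same component, the likelihood for component k is f_k(x₁)·f_k(x₂).
  f_Brass = [C(10,5)·0.54^5·0.46^5 = 252·0.0459165·0.0205963 = 0.238319] × [0.0688459] = 0.0164073
  f_Silver = [C(10,5)·0.66^5·0.34^5 = 252·0.125233·0.00454354 = 0.143389] × [0.187293] = 0.0268557
  f_Gold = [C(10,5)·0.73^5·0.27^5 = 252·0.207307·0.00143489 = 0.0749607] × [0.264559] = 0.0198315
Prior × likelihood for each component:
  w_Brass·f_Brass = 0.53 × 0.0164073 = 0.00869586
  w_Silver·f_Silver = 0.08 × 0.0268557 = 0.00214846
  w_Gold·f_Gold = 0.39 × 0.0198315 = 0.0077343
Evidence: 0.00869586 + 0.00214846 + 0.0077343 = 0.0185786
P(Coin type Gold | x₁, x₂) = 0.0077343 / 0.0185786 ≈ 0.416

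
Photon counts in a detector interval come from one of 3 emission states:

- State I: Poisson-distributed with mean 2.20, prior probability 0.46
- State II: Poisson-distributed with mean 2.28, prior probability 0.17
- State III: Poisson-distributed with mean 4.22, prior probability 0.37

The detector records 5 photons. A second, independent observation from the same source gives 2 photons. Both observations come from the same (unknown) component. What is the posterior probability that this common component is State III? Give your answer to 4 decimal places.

0.4906

The responsibility of component k is π_k f_k(x) divided by Σ_j π_j f_j(x).
Since both observations come from the same component, the likelihood for component k is f_k(x₁)·f_k(x₂).
  p_I = [0.0475866] × [0.268144] = 0.01276
  p_II = [0.0525172] × [0.265857] = 0.0139621
  p_III = [0.16393] × [0.13088] = 0.0214551
Prior × likelihood for each component:
  π_I·p_I = 0.46 × 0.01276 = 0.00586962
  π_II·p_II = 0.17 × 0.0139621 = 0.00237355
  π_III·p_III = 0.37 × 0.0214551 = 0.00793839
Sum: 0.00586962 + 0.00237355 + 0.00793839 = 0.0161816
Responsibility of State III: 0.00793839 / 0.0161816 ≈ 0.4906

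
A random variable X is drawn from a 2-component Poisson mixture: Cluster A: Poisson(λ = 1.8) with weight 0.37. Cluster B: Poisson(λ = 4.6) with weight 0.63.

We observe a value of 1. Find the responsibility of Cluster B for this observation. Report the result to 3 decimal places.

By Bayes' theorem, P(k | x) = w_k f_k(x) / Σ_j w_j f_j(x).
Evaluate each component's likelihood at the observed value:
  p_A = e^(−1.8)·1.8^1/1! = 0.297538
  p_B = e^(−4.6)·4.6^1/1! = 0.0462384
Prior × likelihood for each component:
  w_A·p_A = 0.37 × 0.297538 = 0.110089
  w_B·p_B = 0.63 × 0.0462384 = 0.0291302
Sum: 0.110089 + 0.0291302 = 0.139219
P(Cluster B | data) = 0.0291302 / 0.139219 ≈ 0.209

0.209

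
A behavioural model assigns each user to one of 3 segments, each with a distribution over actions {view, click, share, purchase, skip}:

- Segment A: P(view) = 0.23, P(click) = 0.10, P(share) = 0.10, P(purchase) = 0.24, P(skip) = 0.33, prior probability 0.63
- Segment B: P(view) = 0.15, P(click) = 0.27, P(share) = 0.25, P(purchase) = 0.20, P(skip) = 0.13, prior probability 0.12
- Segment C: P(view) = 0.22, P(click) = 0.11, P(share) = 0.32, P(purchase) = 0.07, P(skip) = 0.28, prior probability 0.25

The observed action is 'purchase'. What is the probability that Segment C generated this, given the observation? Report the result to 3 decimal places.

Posterior ∝ prior × likelihood, so P(k | x) ∝ w_k f_k(x); normalise over all components.
Evaluate each component's likelihood at the observed value:
  L_A = 0.24
  L_B = 0.2
  L_C = 0.07
Unnormalised posteriors:
  w_A·L_A = 0.63 × 0.24 = 0.1512
  w_B·L_B = 0.12 × 0.2 = 0.024
  w_C·L_C = 0.25 × 0.07 = 0.0175
Marginal: 0.1512 + 0.024 + 0.0175 = 0.1927
P(Segment C | the observation) ≈ 0.091

0.091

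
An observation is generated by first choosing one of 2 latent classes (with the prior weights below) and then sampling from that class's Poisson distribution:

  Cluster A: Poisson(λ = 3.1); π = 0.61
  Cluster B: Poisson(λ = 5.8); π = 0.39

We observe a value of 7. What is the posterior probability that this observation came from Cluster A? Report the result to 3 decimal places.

0.225

P(component k | x) = P(Z=k)·f_k(x) / marginal(x), where marginal(x) = Σ_j P(Z=j)·f_j(x).
Component likelihoods at x = 7:
  L_A = 0.0245917
  L_B = 0.132635
Multiply by the mixture weights:
  P(Z=A)·L_A = 0.61 × 0.0245917 = 0.0150009
  P(Z=B)·L_B = 0.39 × 0.132635 = 0.0517276
Denominator: 0.0150009 + 0.0517276 = 0.0667285
Responsibility of Cluster A: 0.0150009 / 0.0667285 ≈ 0.225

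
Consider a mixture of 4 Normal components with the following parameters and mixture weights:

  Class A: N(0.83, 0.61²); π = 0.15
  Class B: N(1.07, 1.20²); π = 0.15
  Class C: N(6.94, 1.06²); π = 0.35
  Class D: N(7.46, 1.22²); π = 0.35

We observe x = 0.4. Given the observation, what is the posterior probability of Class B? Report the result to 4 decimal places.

0.3580

Apply Bayes' rule: the posterior for each component is proportional to its prior times its likelihood at x.
Component likelihoods at x = 0.4:
  p_A = (1/(0.61·√(2π)))·exp(−(0.4−0.83)²/(2·0.61²)) = 0.654004·exp(-0.24845) = 0.510126
  p_B = (1/(1.20·√(2π)))·exp(−(0.4−1.07)²/(2·1.20²)) = 0.332452·exp(-0.15587) = 0.28447
  p_C = (1/(1.06·√(2π)))·exp(−(0.4−6.94)²/(2·1.06²)) = 0.376361·exp(-19.03329) = 2.03964e-09
  p_D = (1/(1.22·√(2π)))·exp(−(0.4−7.46)²/(2·1.22²)) = 0.327002·exp(-16.74402) = 1.7487e-08
Unnormalised posteriors:
  w_A·p_A = 0.15 × 0.510126 = 0.0765189
  w_B·p_B = 0.15 × 0.28447 = 0.0426705
  w_C·p_C = 0.35 × 2.03964e-09 = 7.13873e-10
  w_D·p_D = 0.35 × 1.7487e-08 = 6.12044e-09
Denominator: 0.0765189 + 0.0426705 + 7.13873e-10 + 6.12044e-09 = 0.119189
P(Class B | x) ≈ 0.3580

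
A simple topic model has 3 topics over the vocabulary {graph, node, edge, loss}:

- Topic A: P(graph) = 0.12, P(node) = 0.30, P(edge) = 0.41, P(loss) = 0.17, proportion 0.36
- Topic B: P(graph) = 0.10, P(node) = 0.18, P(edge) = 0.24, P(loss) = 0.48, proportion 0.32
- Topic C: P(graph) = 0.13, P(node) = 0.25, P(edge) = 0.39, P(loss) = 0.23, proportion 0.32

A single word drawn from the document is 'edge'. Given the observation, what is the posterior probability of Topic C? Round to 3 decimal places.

0.357

Posterior ∝ prior × likelihood, so P(k | x) ∝ π_k f_k(x); normalise over all components.
Component likelihoods at x = 'edge':
  f_A = P(edge | comp) = 0.41
  f_B = P(edge | comp) = 0.24
  f_C = P(edge | comp) = 0.39
Unnormalised posteriors:
  π_A·f_A = 0.36 × 0.41 = 0.1476
  π_B·f_B = 0.32 × 0.24 = 0.0768
  π_C·f_C = 0.32 × 0.39 = 0.1248
Marginal: 0.1476 + 0.0768 + 0.1248 = 0.3492
P(Topic C | the observation) ≈ 0.357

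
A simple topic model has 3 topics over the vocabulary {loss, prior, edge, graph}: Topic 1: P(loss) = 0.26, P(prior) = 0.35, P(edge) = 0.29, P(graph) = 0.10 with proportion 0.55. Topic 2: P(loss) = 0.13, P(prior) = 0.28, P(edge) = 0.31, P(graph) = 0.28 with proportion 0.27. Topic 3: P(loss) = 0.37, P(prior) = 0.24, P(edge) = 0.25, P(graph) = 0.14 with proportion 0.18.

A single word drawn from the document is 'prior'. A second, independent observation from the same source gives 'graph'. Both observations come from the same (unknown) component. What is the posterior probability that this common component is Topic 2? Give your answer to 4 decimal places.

Posterior ∝ prior × likelihood, so P(k | x) ∝ w_k f_k(x); normalise over all components.
Since both observations come from the same component, the likelihood for component k is f_k(x₁)·f_k(x₂).
  p_1 = [P(prior | comp) = 0.35] × [0.1] = 0.035
  p_2 = [P(prior | comp) = 0.28] × [0.28] = 0.0784
  p_3 = [P(prior | comp) = 0.24] × [0.14] = 0.0336
Prior × likelihood for each component:
  w_1·p_1 = 0.55 × 0.035 = 0.01925
  w_2·p_2 = 0.27 × 0.0784 = 0.021168
  w_3·p_3 = 0.18 × 0.0336 = 0.006048
Sum: 0.01925 + 0.021168 + 0.006048 = 0.046466
So the posterior for Topic 2 is 0.021168 / 0.046466 ≈ 0.4556.

0.4556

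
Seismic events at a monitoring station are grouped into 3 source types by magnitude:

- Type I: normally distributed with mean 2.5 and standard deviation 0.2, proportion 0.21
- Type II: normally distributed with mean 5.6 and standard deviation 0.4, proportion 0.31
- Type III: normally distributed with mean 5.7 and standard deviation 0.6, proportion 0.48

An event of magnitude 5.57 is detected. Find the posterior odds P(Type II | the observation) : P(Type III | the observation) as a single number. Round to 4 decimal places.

0.9890

Only the two components matter; the odds are (π_i f_i(x)) / (π_j f_j(x)).
Normal densities:
  p_I = (1/(0.2·√(2π)))·exp(−(5.57−2.5)²/(2·0.2²)) = 1.994711·exp(-117.81125) = 1.36491e-51
  p_II = (1/(0.4·√(2π)))·exp(−(5.57−5.6)²/(2·0.4²)) = 0.997356·exp(-0.00281) = 0.994555
  p_III = (1/(0.6·√(2π)))·exp(−(5.57−5.7)²/(2·0.6²)) = 0.664904·exp(-0.02347) = 0.649479
Posterior odds = (π_II·p_II) / (π_III·p_III) = (0.31·0.994555) / (0.48·0.649479) = 0.308312 / 0.31175 ≈ 0.9890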